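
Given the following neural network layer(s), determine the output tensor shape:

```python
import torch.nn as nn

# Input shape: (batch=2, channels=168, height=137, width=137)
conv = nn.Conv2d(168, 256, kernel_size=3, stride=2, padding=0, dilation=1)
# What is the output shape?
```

Input: (2, 168, 137, 137) -> Output: (2, 256, 68, 68)

Answer: (2, 256, 68, 68)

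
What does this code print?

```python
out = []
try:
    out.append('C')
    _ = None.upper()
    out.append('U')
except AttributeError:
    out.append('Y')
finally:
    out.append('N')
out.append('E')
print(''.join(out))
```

Execution trace: 'C' (try body) → 'Y' (except AttributeError) → 'N' (finally) → 'E' (after the try/except). Output: CYNE

Answer: CYNE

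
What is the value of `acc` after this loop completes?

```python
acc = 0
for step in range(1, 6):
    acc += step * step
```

Sum of squares 1² to 5² = 55
`acc` takes the values: 0 → 1 → 5 → 14 → 30 → 55

Answer: 55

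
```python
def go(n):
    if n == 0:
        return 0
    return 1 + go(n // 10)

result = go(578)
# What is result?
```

Count of digits of 578: 3

Answer: 3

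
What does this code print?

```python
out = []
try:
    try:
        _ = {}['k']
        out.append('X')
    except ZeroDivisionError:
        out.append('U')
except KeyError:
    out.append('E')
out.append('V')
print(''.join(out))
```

Execution trace: 'E' (outer except KeyError) → 'V' (after the try/except). Output: EV

Answer: EV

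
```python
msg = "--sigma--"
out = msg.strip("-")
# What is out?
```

Trace:
`msg = "--sigma--"` → msg = '--sigma--'
`out = msg.strip("-")` → out = 'sigma'
So out = 'sigma'

Answer: 'sigma'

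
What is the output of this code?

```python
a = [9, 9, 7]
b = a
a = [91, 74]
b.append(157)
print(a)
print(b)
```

Key concept: rebinding vs mutation: a is rebound to a new list, b still points at the original.
Step by step:
`a = [9, 9, 7]` → a = [9, 9, 7]
`b = a` → b = [9, 9, 7] (same object as a)
`a = [91, 74]` → a = [91, 74]
`b.append(157)` → b = [9, 9, 7, 157]
`print(a)` → prints [91, 74]
`print(b)` → prints [9, 9, 7, 157]

Answer:
[91, 74]
[9, 9, 7, 157]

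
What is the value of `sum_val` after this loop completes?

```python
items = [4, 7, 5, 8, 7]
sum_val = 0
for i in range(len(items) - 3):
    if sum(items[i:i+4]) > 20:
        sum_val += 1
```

Count windows with sum > 20
`sum_val` takes the values: 0 → 1 → 2

Answer: 2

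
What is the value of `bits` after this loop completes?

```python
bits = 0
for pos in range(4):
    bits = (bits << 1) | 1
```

Build 4 consecutive 1-bits: 0b1111
`bits` takes the values: 0 → 1 → 3 → 7 → 15

Answer: 15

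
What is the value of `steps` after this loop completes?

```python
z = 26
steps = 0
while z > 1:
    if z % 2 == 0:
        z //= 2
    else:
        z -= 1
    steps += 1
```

Steps to reduce 26 to 1
`steps` takes the values: 0 → 1 → 2 → 3 → 4 → 5 → 6

Answer: 6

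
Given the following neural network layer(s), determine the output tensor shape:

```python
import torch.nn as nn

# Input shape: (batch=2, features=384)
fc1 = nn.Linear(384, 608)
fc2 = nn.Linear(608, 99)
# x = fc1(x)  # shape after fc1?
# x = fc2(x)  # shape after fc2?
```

Input: (2, 384) -> after fc1: (2, 608) -> Output: (2, 99)

Answer: (2, 99)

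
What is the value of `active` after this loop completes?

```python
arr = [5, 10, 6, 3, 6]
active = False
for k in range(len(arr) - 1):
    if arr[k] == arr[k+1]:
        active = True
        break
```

Check consecutive duplicates in [5, 10, 6, 3, 6]
`active` takes the values: False

Answer: False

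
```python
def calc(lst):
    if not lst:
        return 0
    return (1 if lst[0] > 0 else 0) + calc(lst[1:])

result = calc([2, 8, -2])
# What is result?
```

Count of positive elements in [2, 8, -2] = 2

Answer: 2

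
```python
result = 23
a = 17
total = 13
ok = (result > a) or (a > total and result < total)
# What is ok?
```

Trace:
`result = 23` → result = 23
`a = 17` → a = 17
`total = 13` → total = 13
`ok = (result > a) or (a > total and result < total)` → ok = True
So ok = True

Answer: True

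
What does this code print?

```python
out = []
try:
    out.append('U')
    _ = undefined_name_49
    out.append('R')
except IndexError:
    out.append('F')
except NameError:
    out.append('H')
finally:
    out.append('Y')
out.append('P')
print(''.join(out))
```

Execution trace: 'U' (try body) → 'H' (except NameError) → 'Y' (finally) → 'P' (after the try/except). Output: UHYP

Answer: UHYP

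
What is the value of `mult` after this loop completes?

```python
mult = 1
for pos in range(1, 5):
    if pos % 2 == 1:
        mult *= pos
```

Product of odd numbers 1 to 4
`mult` takes the values: 1 → 3

Answer: 3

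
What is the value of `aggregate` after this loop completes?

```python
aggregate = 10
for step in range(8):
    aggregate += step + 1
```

Start at 10, add 1 to 8 = 46
`aggregate` takes the values: 10 → 11 → 13 → 16 → 20 → 25 → 31 → 38 → 46

Answer: 46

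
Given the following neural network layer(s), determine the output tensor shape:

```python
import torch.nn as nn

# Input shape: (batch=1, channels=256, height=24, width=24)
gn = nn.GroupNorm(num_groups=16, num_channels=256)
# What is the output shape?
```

Input: (1, 256, 24, 24) -> Output: (1, 256, 24, 24)

Answer: (1, 256, 24, 24)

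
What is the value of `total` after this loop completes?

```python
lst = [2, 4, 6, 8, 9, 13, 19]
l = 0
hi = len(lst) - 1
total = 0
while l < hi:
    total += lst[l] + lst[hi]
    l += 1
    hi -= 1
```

Sum of pairs from ends
`total` takes the values: 0 → 21 → 38 → 53

Answer: 53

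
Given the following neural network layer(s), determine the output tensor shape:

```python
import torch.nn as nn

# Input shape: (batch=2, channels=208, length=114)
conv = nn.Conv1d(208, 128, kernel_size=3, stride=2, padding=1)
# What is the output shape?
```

Input: (2, 208, 114) -> Output: (2, 128, 57)

Answer: (2, 128, 57)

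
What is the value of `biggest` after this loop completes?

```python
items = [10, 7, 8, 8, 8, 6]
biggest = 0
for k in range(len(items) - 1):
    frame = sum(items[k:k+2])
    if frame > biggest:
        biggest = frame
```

Max sum of 2-element window in [10, 7, 8, 8, 8, 6]
`biggest` takes the values: 0 → 17

Answer: 17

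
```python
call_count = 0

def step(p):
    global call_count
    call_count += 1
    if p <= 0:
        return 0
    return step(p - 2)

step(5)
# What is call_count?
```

Linear recursion stepping by 2: 4 calls from p=5 down to ≤0.

Answer: 4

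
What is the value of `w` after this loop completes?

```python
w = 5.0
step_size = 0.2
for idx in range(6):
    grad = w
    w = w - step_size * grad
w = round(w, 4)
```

Gradient descent: w = 5.0 * (1 - 0.2)^6
`w` takes the values: 5.0 → 4.0 → 3.2 → 2.56 → 2.048 → 1.6384 → 1.31072 → 1.3107

Answer: 1.3107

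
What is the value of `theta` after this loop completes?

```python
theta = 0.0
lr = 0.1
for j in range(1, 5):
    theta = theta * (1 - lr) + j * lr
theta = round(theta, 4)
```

Moving average with lr=0.1
`theta` takes the values: 0.0 → 0.1 → 0.29 → 0.561 → 0.9049

Answer: 0.9049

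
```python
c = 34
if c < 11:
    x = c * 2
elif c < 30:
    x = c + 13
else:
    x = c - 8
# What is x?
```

Trace:
`c = 34` → c = 34
`if c < 11: ...` → c < 11 is False, c < 30 is False, take else branch → x = 26
So x = 26

Answer: 26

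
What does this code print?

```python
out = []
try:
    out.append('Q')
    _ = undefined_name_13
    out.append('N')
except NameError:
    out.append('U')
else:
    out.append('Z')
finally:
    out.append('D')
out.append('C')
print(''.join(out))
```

Execution trace: 'Q' (try body) → 'U' (except NameError) → 'D' (finally) → 'C' (after the try/except). Output: QUDC

Answer: QUDC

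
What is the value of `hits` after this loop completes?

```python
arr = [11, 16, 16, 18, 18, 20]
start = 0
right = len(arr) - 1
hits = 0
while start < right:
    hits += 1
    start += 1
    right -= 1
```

Iterations until pointers meet (list length 6)
`hits` takes the values: 0 → 1 → 2 → 3

Answer: 3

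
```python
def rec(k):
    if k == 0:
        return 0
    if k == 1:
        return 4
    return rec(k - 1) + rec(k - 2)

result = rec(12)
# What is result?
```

Build up from base cases: rec(0)=0, rec(1)=4, rec(2)=4, rec(3)=8, rec(4)=12, rec(5)=20, rec(6)=32, ..., rec(12)=576

Answer: 576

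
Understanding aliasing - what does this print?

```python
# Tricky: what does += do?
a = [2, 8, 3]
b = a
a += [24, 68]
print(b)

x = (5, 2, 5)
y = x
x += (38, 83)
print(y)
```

Key concept: += behavior differs for mutable vs immutable.
Step by step:
`a = [2, 8, 3]` → a = [2, 8, 3]
`b = a` → b = [2, 8, 3] (same object as a)
`a += [24, 68]` → a = [2, 8, 3, 24, 68] (same object as b); b = [2, 8, 3, 24, 68] (same object as a)
`print(b)` → prints [2, 8, 3, 24, 68]
`x = (5, 2, 5)` → x = (5, 2, 5)
`y = x` → y = (5, 2, 5)
`x += (38, 83)` → x = (5, 2, 5, 38, 83)
`print(y)` → prints (5, 2, 5)

Answer:
[2, 8, 3, 24, 68]
(5, 2, 5)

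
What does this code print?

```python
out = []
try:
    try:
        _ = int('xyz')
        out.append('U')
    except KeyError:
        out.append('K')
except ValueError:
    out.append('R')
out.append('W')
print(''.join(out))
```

Execution trace: 'R' (outer except ValueError) → 'W' (after the try/except). Output: RW

Answer: RW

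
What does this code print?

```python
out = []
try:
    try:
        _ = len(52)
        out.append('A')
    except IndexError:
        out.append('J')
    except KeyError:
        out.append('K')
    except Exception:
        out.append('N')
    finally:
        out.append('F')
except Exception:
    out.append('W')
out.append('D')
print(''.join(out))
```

Execution trace: 'N' (inner except Exception) → 'F' (inner finally) → 'D' (after the try/except). Output: NFD

Answer: NFD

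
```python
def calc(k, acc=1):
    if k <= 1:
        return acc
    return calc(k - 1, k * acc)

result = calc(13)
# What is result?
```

Accumulator trace (n, acc): (13, 1) -> (12, 13) -> (11, 156) -> (10, 1716) -> (9, 17160) -> (8, 154440) -> (7, 1235520) -> (6, 8648640) -> (5, 51891840) -> (4, 259459200) -> (3, 1037836800) -> (2, 3113510400) -> (1, 6227020800) -> return 6227020800

Answer: 6227020800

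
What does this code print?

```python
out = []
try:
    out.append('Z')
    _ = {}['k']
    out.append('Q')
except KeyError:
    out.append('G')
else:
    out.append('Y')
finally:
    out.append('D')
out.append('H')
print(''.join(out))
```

Execution trace: 'Z' (try body) → 'G' (except KeyError) → 'D' (finally) → 'H' (after the try/except). Output: ZGDH

Answer: ZGDH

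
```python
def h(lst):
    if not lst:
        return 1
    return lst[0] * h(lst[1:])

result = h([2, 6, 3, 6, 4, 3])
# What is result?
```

Product over [2, 6, 3, 6, 4, 3] = 2 * 6 * 3 * 6 * 4 * 3 = 2592

Answer: 2592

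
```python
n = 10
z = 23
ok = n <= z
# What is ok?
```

Trace:
`n = 10` → n = 10
`z = 23` → z = 23
`ok = n <= z` → ok = True
So ok = True

Answer: True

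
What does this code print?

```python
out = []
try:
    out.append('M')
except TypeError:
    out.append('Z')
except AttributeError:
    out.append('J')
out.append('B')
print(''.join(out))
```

Execution trace: 'M' (try body, no exception) → 'B' (after the try/except). Output: MB

Answer: MB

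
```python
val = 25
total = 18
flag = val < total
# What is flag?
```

Trace:
`val = 25` → val = 25
`total = 18` → total = 18
`flag = val < total` → flag = False
So flag = False

Answer: False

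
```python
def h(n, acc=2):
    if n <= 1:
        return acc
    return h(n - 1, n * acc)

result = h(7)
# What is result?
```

Accumulator trace (n, acc): (7, 2) -> (6, 14) -> (5, 84) -> (4, 420) -> (3, 1680) -> (2, 5040) -> (1, 10080) -> return 10080

Answer: 10080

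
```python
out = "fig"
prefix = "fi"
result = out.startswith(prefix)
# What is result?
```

Trace:
`out = "fig"` → out = 'fig'
`prefix = "fi"` → prefix = 'fi'
`result = out.startswith(prefix)` → result = True
So result = True

Answer: True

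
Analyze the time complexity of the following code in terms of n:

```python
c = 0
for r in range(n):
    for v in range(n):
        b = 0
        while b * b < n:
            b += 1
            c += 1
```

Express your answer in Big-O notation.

Each loop level contributes: n × n × √n. Multiplying the contributions gives O(n^2√n).

Answer: O(n^2√n)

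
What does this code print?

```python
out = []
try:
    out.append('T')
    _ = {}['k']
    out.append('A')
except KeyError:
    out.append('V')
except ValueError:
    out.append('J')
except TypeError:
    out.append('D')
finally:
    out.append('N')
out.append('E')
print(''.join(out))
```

Execution trace: 'T' (try body) → 'V' (except KeyError) → 'N' (finally) → 'E' (after the try/except). Output: TVNE

Answer: TVNE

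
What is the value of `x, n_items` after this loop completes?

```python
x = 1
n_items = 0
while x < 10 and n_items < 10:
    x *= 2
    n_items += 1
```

Double until >= 10 or 10 iterations
`x, n_items` takes the values: (1, 0) → (2, 0) → (2, 1) → (4, 1) → (4, 2) → (8, 2) → (8, 3) → (16, 3) → (16, 4)

Answer: 16, 4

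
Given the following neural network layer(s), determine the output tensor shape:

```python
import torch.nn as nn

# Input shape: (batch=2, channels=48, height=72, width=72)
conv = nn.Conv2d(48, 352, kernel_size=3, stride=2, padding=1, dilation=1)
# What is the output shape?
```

Input: (2, 48, 72, 72) -> Output: (2, 352, 36, 36)

Answer: (2, 352, 36, 36)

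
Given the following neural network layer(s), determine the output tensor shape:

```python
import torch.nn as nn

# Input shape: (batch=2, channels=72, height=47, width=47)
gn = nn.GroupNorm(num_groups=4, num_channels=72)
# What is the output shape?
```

Input: (2, 72, 47, 47) -> Output: (2, 72, 47, 47)

Answer: (2, 72, 47, 47)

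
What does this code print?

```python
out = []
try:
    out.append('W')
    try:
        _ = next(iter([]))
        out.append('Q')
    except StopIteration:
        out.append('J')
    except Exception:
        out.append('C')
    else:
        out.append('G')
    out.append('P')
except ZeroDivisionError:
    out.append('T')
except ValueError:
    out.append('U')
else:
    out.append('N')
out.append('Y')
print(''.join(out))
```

Execution trace: 'W' (try body) → 'J' (inner except StopIteration) → 'P' (try body, no exception) → 'N' (else) → 'Y' (after the try/except). Output: WJPNY

Answer: WJPNY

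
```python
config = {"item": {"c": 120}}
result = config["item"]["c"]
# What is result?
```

Trace:
`config = {"item": {"c": 120}}` → config = {'item': {'c': 120}}
`result = config["item"]["c"]` → result = 120
So result = 120

Answer: 120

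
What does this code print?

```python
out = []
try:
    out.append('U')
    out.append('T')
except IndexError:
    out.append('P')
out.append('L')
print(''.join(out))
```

Execution trace: 'U' (try body) → 'T' (try body, no exception) → 'L' (after the try/except). Output: UTL

Answer: UTL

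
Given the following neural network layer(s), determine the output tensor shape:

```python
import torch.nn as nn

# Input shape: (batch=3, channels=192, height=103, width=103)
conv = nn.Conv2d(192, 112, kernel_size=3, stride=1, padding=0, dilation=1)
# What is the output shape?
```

Input: (3, 192, 103, 103) -> Output: (3, 112, 101, 101)

Answer: (3, 112, 101, 101)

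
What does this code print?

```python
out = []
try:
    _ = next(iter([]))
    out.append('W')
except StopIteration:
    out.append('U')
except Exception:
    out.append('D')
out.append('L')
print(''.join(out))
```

Execution trace: 'U' (except StopIteration) → 'L' (after the try/except). Output: UL

Answer: UL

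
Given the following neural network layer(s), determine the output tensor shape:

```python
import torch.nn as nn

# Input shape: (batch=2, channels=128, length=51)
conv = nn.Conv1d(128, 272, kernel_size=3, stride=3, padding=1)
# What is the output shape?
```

Input: (2, 128, 51) -> Output: (2, 272, 17)

Answer: (2, 272, 17)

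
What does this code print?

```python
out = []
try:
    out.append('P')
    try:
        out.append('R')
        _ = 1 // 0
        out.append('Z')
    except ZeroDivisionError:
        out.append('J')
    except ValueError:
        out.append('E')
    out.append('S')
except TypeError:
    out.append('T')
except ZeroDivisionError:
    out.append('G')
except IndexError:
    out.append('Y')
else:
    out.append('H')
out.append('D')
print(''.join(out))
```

Execution trace: 'P' (try body) → 'R' (inner try body) → 'J' (inner except ZeroDivisionError) → 'S' (try body, no exception) → 'H' (else) → 'D' (after the try/except). Output: PRJSHD

Answer: PRJSHD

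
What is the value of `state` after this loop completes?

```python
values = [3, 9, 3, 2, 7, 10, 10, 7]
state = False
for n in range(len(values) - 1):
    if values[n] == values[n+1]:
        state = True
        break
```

Check consecutive duplicates in [3, 9, 3, 2, 7, 10, 10, 7]
`state` takes the values: False → True

Answer: True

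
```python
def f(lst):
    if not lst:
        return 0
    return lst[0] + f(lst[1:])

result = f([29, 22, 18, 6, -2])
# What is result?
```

29 + 22 + 18 + 6 + (-2) + 0 = 73

Answer: 73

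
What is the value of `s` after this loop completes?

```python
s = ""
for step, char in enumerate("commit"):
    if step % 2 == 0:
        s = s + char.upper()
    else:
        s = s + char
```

Uppercase even positions in 'commit'
`s` takes the values: "" → "C" → "Co" → "CoM" → "CoMm" → "CoMmI" → "CoMmIt"

Answer: "CoMmIt"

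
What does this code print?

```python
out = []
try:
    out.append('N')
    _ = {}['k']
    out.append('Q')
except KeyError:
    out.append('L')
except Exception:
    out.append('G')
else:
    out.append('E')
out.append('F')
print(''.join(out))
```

Execution trace: 'N' (try body) → 'L' (except KeyError) → 'F' (after the try/except). Output: NLF

Answer: NLF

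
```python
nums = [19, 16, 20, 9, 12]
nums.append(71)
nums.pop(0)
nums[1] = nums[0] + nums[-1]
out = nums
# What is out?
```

Trace:
`nums = [19, 16, 20, 9, 12]` → nums = [19, 16, 20, 9, 12]
`nums.append(71)` → nums = [19, 16, 20, 9, 12, 71]
`nums.pop(0)` → nums = [16, 20, 9, 12, 71]
`nums[1] = nums[0] + nums[-1]` → nums = [16, 87, 9, 12, 71]
`out = nums` → out = [16, 87, 9, 12, 71]
So out = [16, 87, 9, 12, 71]

Answer: [16, 87, 9, 12, 71]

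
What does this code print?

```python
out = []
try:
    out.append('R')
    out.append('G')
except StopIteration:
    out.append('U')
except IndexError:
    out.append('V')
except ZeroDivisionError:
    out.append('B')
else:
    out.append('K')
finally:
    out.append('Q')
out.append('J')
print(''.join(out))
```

Execution trace: 'R' (try body) → 'G' (try body, no exception) → 'K' (else) → 'Q' (finally) → 'J' (after the try/except). Output: RGKQJ

Answer: RGKQJ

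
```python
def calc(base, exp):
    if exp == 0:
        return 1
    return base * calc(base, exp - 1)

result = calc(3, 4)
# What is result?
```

calc(3, 4) = 3 * 3 * 3 * 3 = 81

Answer: 81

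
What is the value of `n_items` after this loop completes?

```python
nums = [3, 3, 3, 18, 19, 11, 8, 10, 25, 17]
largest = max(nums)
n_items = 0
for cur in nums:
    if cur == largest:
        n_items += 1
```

Count of max value 25 in [3, 3, 3, 18, 19, 11, 8, 10, 25, 17]
`n_items` takes the values: 0 → 1

Answer: 1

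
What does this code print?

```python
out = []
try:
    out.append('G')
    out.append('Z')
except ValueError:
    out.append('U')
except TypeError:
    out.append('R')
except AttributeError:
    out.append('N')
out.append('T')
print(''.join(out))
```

Execution trace: 'G' (try body) → 'Z' (try body, no exception) → 'T' (after the try/except). Output: GZT

Answer: GZT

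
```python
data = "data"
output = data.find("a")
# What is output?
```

Trace:
`data = "data"` → data = 'data'
`output = data.find("a")` → output = 1
So output = 1

Answer: 1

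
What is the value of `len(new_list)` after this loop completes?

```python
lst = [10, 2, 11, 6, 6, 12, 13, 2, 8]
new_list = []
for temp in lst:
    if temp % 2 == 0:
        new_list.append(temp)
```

Count even numbers in [10, 2, 11, 6, 6, 12, 13, 2, 8]
`new_list` takes the values: [] → [10] → [10, 2] → [10, 2, 6] → [10, 2, 6, 6] → [10, 2, 6, 6, 12] → [10, 2, 6, 6, 12, 2] → [10, 2, 6, 6, 12, 2, 8]
So `len(new_list)` = 7

Answer: 7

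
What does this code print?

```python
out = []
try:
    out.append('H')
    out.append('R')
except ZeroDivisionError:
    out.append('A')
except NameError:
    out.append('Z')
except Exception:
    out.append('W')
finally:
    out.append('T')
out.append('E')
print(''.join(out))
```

Execution trace: 'H' (try body) → 'R' (try body, no exception) → 'T' (finally) → 'E' (after the try/except). Output: HRTE

Answer: HRTE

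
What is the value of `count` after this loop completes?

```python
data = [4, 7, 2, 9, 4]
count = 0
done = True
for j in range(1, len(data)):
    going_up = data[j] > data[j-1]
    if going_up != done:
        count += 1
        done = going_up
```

Count direction changes in [4, 7, 2, 9, 4]
`count` takes the values: 0 → 1 → 2 → 3

Answer: 3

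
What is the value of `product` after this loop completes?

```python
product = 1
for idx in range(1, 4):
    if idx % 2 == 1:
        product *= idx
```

Product of odd numbers 1 to 3
`product` takes the values: 1 → 3

Answer: 3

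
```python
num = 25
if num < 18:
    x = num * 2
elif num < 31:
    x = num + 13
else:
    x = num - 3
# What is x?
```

Trace:
`num = 25` → num = 25
`if num < 18: ...` → num < 18 is False, num < 31 is True → x = 38
So x = 38

Answer: 38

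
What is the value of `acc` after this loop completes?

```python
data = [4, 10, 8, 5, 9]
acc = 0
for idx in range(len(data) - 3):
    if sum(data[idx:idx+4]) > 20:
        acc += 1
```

Count windows with sum > 20
`acc` takes the values: 0 → 1 → 2

Answer: 2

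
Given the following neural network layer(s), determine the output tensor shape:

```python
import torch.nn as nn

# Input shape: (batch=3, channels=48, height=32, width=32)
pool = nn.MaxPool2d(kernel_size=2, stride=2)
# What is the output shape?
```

Input: (3, 48, 32, 32) -> Output: (3, 48, 16, 16)

Answer: (3, 48, 16, 16)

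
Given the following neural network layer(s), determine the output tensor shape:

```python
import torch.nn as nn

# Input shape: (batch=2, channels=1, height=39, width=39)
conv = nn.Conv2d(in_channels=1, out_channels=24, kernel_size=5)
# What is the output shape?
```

Input: (2, 1, 39, 39) -> Output: (2, 24, 35, 35)

Answer: (2, 24, 35, 35)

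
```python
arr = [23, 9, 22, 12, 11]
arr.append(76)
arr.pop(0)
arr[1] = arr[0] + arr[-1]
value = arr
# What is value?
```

Trace:
`arr = [23, 9, 22, 12, 11]` → arr = [23, 9, 22, 12, 11]
`arr.append(76)` → arr = [23, 9, 22, 12, 11, 76]
`arr.pop(0)` → arr = [9, 22, 12, 11, 76]
`arr[1] = arr[0] + arr[-1]` → arr = [9, 85, 12, 11, 76]
`value = arr` → value = [9, 85, 12, 11, 76]
So value = [9, 85, 12, 11, 76]

Answer: [9, 85, 12, 11, 76]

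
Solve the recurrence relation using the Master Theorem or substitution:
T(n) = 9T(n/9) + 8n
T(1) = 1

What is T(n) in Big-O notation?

By Master Theorem: a=9, b=9, f(n)=8n. Since log_9(9) = 1 and f(n) = Θ(n^1), Case 2 applies. T(n) = O(n log n).

Answer: O(n log n)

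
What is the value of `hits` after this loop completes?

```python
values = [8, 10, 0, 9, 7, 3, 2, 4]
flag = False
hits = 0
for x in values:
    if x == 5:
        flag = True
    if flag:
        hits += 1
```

Count elements after first 5 in [8, 10, 0, 9, 7, 3, 2, 4]
`hits` takes the values: 0

Answer: 0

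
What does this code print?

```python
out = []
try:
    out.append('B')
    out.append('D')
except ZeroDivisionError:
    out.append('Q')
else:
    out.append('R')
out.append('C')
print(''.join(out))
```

Execution trace: 'B' (try body) → 'D' (try body, no exception) → 'R' (else) → 'C' (after the try/except). Output: BDRC

Answer: BDRC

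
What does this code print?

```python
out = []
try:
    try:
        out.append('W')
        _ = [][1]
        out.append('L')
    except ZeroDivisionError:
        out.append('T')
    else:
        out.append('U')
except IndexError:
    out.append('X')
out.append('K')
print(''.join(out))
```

Execution trace: 'W' (inner try body) → 'X' (outer except IndexError) → 'K' (after the try/except). Output: WXK

Answer: WXK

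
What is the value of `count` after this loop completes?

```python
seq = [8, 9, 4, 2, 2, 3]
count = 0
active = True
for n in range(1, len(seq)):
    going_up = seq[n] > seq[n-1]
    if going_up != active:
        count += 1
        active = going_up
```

Count direction changes in [8, 9, 4, 2, 2, 3]
`count` takes the values: 0 → 1 → 2

Answer: 2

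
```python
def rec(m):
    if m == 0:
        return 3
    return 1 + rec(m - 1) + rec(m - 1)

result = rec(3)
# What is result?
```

rec(m) = 1 + 2·rec(m-1), rec(0)=3. Closed form: (3+1)·2^3 - 1 = 31.

Answer: 31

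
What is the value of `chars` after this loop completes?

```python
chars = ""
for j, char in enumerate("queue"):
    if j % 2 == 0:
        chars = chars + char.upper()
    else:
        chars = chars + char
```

Uppercase even positions in 'queue'
`chars` takes the values: "" → "Q" → "Qu" → "QuE" → "QuEu" → "QuEuE"

Answer: "QuEuE"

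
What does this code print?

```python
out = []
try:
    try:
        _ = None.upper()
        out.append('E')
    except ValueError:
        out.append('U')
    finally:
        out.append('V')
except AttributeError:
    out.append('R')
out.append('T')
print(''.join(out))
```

Execution trace: 'V' (finally) → 'R' (outer except AttributeError) → 'T' (after the try/except). Output: VRT

Answer: VRT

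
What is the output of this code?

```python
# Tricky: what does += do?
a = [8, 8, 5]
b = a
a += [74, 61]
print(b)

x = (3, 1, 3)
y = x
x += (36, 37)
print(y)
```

Key concept: += behavior differs for mutable vs immutable.
Step by step:
`a = [8, 8, 5]` → a = [8, 8, 5]
`b = a` → b = [8, 8, 5] (same object as a)
`a += [74, 61]` → a = [8, 8, 5, 74, 61] (same object as b); b = [8, 8, 5, 74, 61] (same object as a)
`print(b)` → prints [8, 8, 5, 74, 61]
`x = (3, 1, 3)` → x = (3, 1, 3)
`y = x` → y = (3, 1, 3)
`x += (36, 37)` → x = (3, 1, 3, 36, 37)
`print(y)` → prints (3, 1, 3)

Answer:
[8, 8, 5, 74, 61]
(3, 1, 3)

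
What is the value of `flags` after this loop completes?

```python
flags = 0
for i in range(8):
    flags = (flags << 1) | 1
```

Build 8 consecutive 1-bits: 0b11111111
`flags` takes the values: 0 → 1 → 3 → 7 → 15 → 31 → 63 → 127 → 255

Answer: 255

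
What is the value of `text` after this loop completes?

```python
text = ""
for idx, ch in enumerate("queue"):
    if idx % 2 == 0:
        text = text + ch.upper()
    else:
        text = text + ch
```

Uppercase even positions in 'queue'
`text` takes the values: "" → "Q" → "Qu" → "QuE" → "QuEu" → "QuEuE"

Answer: "QuEuE"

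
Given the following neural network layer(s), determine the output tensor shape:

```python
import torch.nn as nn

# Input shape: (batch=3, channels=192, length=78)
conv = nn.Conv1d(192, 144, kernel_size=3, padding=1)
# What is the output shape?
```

Input: (3, 192, 78) -> Output: (3, 144, 78)

Answer: (3, 144, 78)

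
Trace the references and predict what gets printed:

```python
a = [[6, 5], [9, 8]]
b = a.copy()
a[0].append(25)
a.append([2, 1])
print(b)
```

Key concept: shallow copy with nested lists.
Step by step:
`a = [[6, 5], [9, 8]]` → a = [[6, 5], [9, 8]]
`b = a.copy()` → b = [[6, 5], [9, 8]]
`a[0].append(25)` → a = [[6, 5, 25], [9, 8]]; b = [[6, 5, 25], [9, 8]]
`a.append([2, 1])` → a = [[6, 5, 25], [9, 8], [2, 1]]
`print(b)` → prints [[6, 5, 25], [9, 8]]

Answer: [[6, 5, 25], [9, 8]]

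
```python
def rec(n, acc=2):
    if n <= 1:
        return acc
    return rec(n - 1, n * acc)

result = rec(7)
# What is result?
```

Accumulator trace (n, acc): (7, 2) -> (6, 14) -> (5, 84) -> (4, 420) -> (3, 1680) -> (2, 5040) -> (1, 10080) -> return 10080

Answer: 10080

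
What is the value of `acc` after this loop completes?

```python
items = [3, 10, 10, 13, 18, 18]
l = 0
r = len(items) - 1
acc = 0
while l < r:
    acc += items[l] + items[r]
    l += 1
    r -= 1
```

Sum of pairs from ends
`acc` takes the values: 0 → 21 → 49 → 72

Answer: 72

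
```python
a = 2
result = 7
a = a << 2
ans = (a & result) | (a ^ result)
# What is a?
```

Trace:
`a = 2` → a = 2
`result = 7` → result = 7
`a = a << 2` → a = 8
`ans = (a & result) | (a ^ result)` → ans = 15
So a = 8

Answer: 8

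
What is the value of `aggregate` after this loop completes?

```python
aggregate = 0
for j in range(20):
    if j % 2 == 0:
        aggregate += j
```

Sum of even numbers 0 to 19
`aggregate` takes the values: 0 → 2 → 6 → 12 → 20 → 30 → 42 → 56 → 72 → 90

Answer: 90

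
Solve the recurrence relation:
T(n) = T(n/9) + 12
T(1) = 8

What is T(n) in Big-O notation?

Each step divides n by 9 and adds 12. After log_9(n) steps we reach T(1)=8. So T(n) = 12·log_9(n) + 8 = O(log n).

Answer: O(log n)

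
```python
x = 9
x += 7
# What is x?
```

Trace:
`x = 9` → x = 9
`x += 7` → x = 16
So x = 16

Answer: 16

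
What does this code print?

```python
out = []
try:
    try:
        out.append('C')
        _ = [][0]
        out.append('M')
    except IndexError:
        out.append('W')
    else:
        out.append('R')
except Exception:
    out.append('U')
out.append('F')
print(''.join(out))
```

Execution trace: 'C' (inner try body) → 'W' (inner except IndexError) → 'F' (after the try/except). Output: CWF

Answer: CWF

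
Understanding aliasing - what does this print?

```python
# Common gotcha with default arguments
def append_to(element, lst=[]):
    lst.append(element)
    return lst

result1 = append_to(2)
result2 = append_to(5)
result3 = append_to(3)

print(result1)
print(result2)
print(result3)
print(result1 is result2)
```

Key concept: mutable default argument gotcha.
Step by step:
`result1 = append_to(2)` → result1 = [2]
`result2 = append_to(5)` → result1 = [2, 5] (same object as result2); result2 = [2, 5] (same object as result1)
`result3 = append_to(3)` → result1 = [2, 5, 3] (same object as result2, result3); result2 = [2, 5, 3] (same object as result1, result3); result3 = [2, 5, 3] (same object as result1, result2)
`print(result1)` → prints [2, 5, 3]
`print(result2)` → prints [2, 5, 3]
`print(result3)` → prints [2, 5, 3]
`print(result1 is result2)` → prints True

Answer:
[2, 5, 3]
[2, 5, 3]
[2, 5, 3]
True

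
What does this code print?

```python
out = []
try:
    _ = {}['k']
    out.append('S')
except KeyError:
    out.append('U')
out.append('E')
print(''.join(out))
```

Execution trace: 'U' (except KeyError) → 'E' (after the try/except). Output: UE

Answer: UE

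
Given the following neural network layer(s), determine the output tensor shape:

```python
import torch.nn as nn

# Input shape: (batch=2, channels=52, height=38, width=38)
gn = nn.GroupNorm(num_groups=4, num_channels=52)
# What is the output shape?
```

Input: (2, 52, 38, 38) -> Output: (2, 52, 38, 38)

Answer: (2, 52, 38, 38)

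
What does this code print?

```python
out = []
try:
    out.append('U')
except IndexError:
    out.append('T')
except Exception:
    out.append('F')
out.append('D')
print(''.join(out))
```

Execution trace: 'U' (try body, no exception) → 'D' (after the try/except). Output: UD

Answer: UD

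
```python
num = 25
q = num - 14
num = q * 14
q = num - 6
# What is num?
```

Trace:
`num = 25` → num = 25
`q = num - 14` → q = 11
`num = q * 14` → num = 154
`q = num - 6` → q = 148
So num = 154

Answer: 154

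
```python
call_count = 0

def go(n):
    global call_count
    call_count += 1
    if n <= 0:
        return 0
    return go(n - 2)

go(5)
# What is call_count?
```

Linear recursion stepping by 2: 4 calls from n=5 down to ≤0.

Answer: 4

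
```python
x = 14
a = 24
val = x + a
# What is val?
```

Trace:
`x = 14` → x = 14
`a = 24` → a = 24
`val = x + a` → val = 38
So val = 38

Answer: 38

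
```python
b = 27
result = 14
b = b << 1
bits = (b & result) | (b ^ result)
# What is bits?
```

Trace:
`b = 27` → b = 27
`result = 14` → result = 14
`b = b << 1` → b = 54
`bits = (b & result) | (b ^ result)` → bits = 62
So bits = 62

Answer: 62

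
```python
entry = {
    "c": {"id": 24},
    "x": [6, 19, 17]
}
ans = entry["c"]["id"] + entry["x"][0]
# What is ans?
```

Trace:
`entry = { ...` → entry = {'c': {'id': 24}, 'x': [6, 19, 17]}
`ans = entry["c"]["id"] + entry["x"][0]` → ans = 30
So ans = 30

Answer: 30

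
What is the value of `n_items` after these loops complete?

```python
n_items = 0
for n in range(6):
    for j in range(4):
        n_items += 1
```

6 * 4 = 24
`n_items` takes the values: 0 → 1 → 2 → 3 → 4 → 5 → 6 → 7 → 8 → 9 → 10 → 11 → 12 → 13 → 14 → 15 → 16 → 17 → 18 → 19 → 20 → 21 → 22 → 23 → 24

Answer: 24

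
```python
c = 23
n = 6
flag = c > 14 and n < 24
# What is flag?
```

Trace:
`c = 23` → c = 23
`n = 6` → n = 6
`flag = c > 14 and n < 24` → flag = True
So flag = True

Answer: True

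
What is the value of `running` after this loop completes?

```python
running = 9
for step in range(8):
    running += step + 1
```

Start at 9, add 1 to 8 = 45
`running` takes the values: 9 → 10 → 12 → 15 → 19 → 24 → 30 → 37 → 45

Answer: 45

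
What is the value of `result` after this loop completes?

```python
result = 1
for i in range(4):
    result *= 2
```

2^4 = 16
`result` takes the values: 1 → 2 → 4 → 8 → 16

Answer: 16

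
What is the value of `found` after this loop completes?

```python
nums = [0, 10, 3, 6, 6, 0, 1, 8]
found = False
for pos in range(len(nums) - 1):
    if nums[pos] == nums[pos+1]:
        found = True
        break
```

Check consecutive duplicates in [0, 10, 3, 6, 6, 0, 1, 8]
`found` takes the values: False → True

Answer: True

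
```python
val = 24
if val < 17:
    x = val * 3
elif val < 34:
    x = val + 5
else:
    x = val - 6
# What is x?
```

Trace:
`val = 24` → val = 24
`if val < 17: ...` → val < 17 is False, val < 34 is True → x = 29
So x = 29

Answer: 29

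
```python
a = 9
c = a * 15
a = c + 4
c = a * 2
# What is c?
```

Trace:
`a = 9` → a = 9
`c = a * 15` → c = 135
`a = c + 4` → a = 139
`c = a * 2` → c = 278
So c = 278

Answer: 278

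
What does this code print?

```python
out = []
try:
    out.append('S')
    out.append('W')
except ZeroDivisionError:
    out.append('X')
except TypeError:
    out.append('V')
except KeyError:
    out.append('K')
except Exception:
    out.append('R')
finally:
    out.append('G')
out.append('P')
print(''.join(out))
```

Execution trace: 'S' (try body) → 'W' (try body, no exception) → 'G' (finally) → 'P' (after the try/except). Output: SWGP

Answer: SWGP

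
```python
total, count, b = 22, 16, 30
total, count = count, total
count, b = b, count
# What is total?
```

Trace:
`total, count, b = 22, 16, 30` → total = 22; count = 16; b = 30
`total, count = count, total` → total = 16; count = 22
`count, b = b, count` → count = 30; b = 22
So total = 16

Answer: 16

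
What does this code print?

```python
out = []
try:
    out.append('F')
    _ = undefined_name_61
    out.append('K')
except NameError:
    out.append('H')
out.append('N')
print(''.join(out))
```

Execution trace: 'F' (try body) → 'H' (except NameError) → 'N' (after the try/except). Output: FHN

Answer: FHN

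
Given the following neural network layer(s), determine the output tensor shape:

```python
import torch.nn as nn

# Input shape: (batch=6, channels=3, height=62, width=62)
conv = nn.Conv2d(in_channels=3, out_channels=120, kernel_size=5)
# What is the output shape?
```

Input: (6, 3, 62, 62) -> Output: (6, 120, 58, 58)

Answer: (6, 120, 58, 58)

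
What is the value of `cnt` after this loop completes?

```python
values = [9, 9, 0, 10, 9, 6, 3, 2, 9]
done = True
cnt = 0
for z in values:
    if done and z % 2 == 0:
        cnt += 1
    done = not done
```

Count even values at even positions
`cnt` takes the values: 0 → 1

Answer: 1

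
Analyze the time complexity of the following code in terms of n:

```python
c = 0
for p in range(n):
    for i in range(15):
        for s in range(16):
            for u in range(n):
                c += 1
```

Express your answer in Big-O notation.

Each loop level contributes: n × 1 × 1 × n. Multiplying the contributions gives O(n^2).

Answer: O(n^2)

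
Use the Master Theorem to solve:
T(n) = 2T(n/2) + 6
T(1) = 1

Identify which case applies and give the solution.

a=2, b=2, f(n)=6. log_2(2) = 1. Since c=0 < 1, Case 1 applies: T(n) = Θ(n^log_b(a)) = O(n).

Answer: O(n) - Case 1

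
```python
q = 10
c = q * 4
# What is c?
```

Trace:
`q = 10` → q = 10
`c = q * 4` → c = 40
So c = 40

Answer: 40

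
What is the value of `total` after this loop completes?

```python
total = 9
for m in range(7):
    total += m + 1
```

Start at 9, add 1 to 7 = 37
`total` takes the values: 9 → 10 → 12 → 15 → 19 → 24 → 30 → 37

Answer: 37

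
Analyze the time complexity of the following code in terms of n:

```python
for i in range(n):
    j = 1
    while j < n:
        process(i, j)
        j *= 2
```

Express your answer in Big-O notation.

This is Linear outer loop, logarithmic inner loop. Time complexity: O(n log n).

Answer: O(n log n)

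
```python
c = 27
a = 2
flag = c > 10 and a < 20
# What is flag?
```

Trace:
`c = 27` → c = 27
`a = 2` → a = 2
`flag = c > 10 and a < 20` → flag = True
So flag = True

Answer: True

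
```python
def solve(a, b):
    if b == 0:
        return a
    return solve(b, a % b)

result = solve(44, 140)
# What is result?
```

solve(44, 140) -> solve(140, 44) -> solve(44, 8) -> solve(8, 4) -> solve(4, 0) -> 4

Answer: 4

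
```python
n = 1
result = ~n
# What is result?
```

Trace:
`n = 1` → n = 1
`result = ~n` → result = -2
So result = -2

Answer: -2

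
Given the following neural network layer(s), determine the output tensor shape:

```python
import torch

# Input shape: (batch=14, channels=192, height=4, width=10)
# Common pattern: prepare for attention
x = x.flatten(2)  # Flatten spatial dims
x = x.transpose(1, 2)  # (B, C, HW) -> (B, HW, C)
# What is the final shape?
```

Input: (14, 192, 4, 10) -> after flatten(2): (14, 192, 40) -> Output: (14, 40, 192)

Answer: (14, 40, 192)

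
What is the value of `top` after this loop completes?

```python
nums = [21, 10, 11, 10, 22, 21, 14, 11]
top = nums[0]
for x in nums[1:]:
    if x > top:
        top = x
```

Maximum of [21, 10, 11, 10, 22, 21, 14, 11]
`top` takes the values: 21 → 22

Answer: 22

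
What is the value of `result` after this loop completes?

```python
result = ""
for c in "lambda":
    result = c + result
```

Reverse 'lambda'
`result` takes the values: "" → "l" → "al" → "mal" → "bmal" → "dbmal" → "adbmal"

Answer: "adbmal"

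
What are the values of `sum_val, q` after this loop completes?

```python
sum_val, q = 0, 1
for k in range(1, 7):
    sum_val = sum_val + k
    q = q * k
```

Sum and factorial of 1 to 6
`sum_val, q` takes the values: (0, 1) → (1, 1) → (3, 1) → (3, 2) → (6, 2) → (6, 6) → (10, 6) → (10, 24) → (15, 24) → (15, 120) → (21, 120) → (21, 720)

Answer: 21, 720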